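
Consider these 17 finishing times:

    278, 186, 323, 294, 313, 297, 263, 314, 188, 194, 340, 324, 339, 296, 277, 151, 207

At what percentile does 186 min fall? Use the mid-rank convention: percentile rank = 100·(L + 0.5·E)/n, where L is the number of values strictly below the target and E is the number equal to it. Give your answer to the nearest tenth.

Sorted: 151, 186, 188, 194, 207, 263, 277, 278, 294, 296, 297, 313, 314, 323, 324, 339, 340.
Count below 186: L = 1; count equal: E = 1; n = 17.
Percentile rank = 100·(1 + 0.5·1)/17 = 100·1.5/17 = 8.824.

8.8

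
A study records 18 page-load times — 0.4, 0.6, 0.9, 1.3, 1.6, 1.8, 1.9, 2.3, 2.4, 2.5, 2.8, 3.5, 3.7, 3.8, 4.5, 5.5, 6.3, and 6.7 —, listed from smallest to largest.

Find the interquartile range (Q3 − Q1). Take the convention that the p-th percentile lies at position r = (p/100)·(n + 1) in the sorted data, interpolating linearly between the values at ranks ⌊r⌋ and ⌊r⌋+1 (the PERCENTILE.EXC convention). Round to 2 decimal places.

n = 18.
P25: r = 4.75; ranks 4–5 are 1.3, 1.6; interpolating gives 1.525.
P75: r = 14.25; ranks 14–15 are 3.8, 4.5; interpolating gives 3.975.
Difference: 3.975 − 1.525 = 2.45.

2.45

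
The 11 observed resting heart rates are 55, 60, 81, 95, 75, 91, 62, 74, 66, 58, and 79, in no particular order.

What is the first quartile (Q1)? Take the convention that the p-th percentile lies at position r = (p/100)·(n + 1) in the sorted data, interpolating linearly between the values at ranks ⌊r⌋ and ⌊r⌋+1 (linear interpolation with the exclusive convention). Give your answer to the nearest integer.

Sorted: 55, 58, 60, 62, 66, 74, 75, 79, 81, 91, 95.
n = 11.
r = (25/100)·(11 + 1) = 3.
r is an integer, so P25 is the value at rank 3: 60.

60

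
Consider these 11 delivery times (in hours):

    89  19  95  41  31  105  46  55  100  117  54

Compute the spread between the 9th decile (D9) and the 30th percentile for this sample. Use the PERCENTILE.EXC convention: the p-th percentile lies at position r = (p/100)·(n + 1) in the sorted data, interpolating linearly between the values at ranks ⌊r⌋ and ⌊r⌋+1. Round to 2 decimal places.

Sorted: 19, 31, 41, 46, 54, 55, 89, 95, 100, 105, 117.
n = 11.
P30: r = 3.6; ranks 3–4 are 41, 46; interpolating gives 44.
P90: r = 10.8; ranks 10–11 are 105, 117; interpolating gives 114.6.
Difference: 114.6 − 44 = 70.6.

70.60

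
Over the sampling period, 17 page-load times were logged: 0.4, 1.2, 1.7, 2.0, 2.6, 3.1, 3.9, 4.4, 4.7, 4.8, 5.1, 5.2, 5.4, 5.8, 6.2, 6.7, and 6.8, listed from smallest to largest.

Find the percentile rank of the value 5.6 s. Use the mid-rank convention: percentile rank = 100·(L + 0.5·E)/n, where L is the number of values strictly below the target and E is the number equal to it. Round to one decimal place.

Count below 5.6: L = 13; count equal: E = 0; n = 17.
Percentile rank = 100·(13 + 0.5·0)/17 = 100·13/17 = 76.47.

76.5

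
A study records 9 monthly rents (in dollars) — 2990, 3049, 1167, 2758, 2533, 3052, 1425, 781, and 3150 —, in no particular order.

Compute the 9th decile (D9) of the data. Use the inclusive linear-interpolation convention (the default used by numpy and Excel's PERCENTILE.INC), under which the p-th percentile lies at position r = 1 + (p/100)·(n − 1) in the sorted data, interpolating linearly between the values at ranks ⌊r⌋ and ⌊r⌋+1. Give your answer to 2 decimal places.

3071.60

Sorted: 781, 1167, 1425, 2533, 2758, 2990, 3049, 3052, 3150.
n = 9.
r = 1 + (90/100)·(9 − 1) = 1 + 7.2 = 8.2.
Rank 8 is 3052 and rank 9 is 3150.
Interpolate: 3052 + 0.2·(3150 − 3052) = 3052 + 0.2·98 = 3071.6.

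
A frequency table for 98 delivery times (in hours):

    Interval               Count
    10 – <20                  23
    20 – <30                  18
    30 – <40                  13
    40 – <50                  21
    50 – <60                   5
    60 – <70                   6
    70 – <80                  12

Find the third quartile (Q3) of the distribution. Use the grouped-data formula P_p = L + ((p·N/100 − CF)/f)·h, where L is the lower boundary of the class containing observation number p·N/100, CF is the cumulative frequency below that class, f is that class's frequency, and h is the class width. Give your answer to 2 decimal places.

49.29

N = 98; target position k = 75/100 · 98 = 73.5.
Cumulative frequencies: 23, 41, 54, 75, 80, 86, 98.
Observation 73.5 falls in the class 40 – <50.
L = 40, CF = 54, f = 21, h = 10.
P75 = 40 + ((73.5 − 54)/21)·10 = 40 + 9.28571 = 49.2857.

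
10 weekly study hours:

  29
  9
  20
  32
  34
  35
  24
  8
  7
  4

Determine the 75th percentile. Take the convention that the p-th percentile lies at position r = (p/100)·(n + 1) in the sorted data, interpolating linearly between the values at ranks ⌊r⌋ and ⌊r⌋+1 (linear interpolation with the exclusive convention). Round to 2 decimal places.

32.50

Sorted: 4, 7, 8, 9, 20, 24, 29, 32, 34, 35.
n = 10.
r = (75/100)·(10 + 1) = 8.25.
Rank 8 is 32 and rank 9 is 34.
Interpolate: 32 + 0.25·(34 − 32) = 32 + 0.25·2 = 32.5.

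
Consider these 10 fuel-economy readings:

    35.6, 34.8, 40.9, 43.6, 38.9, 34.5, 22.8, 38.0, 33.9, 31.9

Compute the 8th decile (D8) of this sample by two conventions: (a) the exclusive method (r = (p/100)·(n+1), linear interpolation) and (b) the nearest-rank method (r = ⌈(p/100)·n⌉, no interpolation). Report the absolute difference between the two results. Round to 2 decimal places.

Sorted: 22.8, 31.9, 33.9, 34.5, 34.8, 35.6, 38.0, 38.9, 40.9, 43.6.
n = 10.
(a) r = 8.8; between ranks 8 (38.9) and 9 (40.9): 40.5.
(b) the nearest-rank method: rank 8 → 38.9.
|40.5 − 38.9| = 1.6.

1.60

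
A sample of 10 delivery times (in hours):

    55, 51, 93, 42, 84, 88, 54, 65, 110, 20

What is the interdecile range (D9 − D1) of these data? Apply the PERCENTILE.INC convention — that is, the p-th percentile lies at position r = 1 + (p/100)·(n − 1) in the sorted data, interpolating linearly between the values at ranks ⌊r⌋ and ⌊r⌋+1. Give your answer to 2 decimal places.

Sorted: 20, 42, 51, 54, 55, 65, 84, 88, 93, 110.
n = 10.
P10: r = 1.9; ranks 1–2 are 20, 42; interpolating gives 39.8.
P90: r = 9.1; ranks 9–10 are 93, 110; interpolating gives 94.7.
Difference: 94.7 − 39.8 = 54.9.

54.90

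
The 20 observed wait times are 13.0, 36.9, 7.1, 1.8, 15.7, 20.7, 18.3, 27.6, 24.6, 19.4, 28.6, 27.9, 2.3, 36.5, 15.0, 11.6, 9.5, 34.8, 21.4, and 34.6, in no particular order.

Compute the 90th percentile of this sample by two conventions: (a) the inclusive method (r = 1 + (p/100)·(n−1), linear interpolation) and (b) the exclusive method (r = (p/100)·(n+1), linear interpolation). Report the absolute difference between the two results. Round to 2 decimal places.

1.36

Sorted: 1.8, 2.3, 7.1, 9.5, 11.6, 13.0, 15.0, 15.7, 18.3, 19.4, 20.7, 21.4, 24.6, 27.6, 27.9, 28.6, 34.6, 34.8, 36.5, 36.9.
n = 20.
(a) r = 18.1; between ranks 18 (34.8) and 19 (36.5): 34.97.
(b) r = 18.9; between ranks 18 (34.8) and 19 (36.5): 36.33.
|34.97 − 36.33| = 1.36.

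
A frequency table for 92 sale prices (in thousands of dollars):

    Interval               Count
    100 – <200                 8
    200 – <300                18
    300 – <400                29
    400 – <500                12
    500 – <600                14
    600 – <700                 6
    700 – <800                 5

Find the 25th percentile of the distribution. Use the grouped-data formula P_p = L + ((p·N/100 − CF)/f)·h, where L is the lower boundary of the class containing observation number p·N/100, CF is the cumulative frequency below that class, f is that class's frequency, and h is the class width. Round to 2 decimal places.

N = 92; target position k = 25/100 · 92 = 23.
Cumulative frequencies: 8, 26, 55, 67, 81, 87, 92.
Observation 23 falls in the class 200 – <300.
L = 200, CF = 8, f = 18, h = 100.
P25 = 200 + ((23 − 8)/18)·100 = 200 + 83.3333 = 283.333.

283.33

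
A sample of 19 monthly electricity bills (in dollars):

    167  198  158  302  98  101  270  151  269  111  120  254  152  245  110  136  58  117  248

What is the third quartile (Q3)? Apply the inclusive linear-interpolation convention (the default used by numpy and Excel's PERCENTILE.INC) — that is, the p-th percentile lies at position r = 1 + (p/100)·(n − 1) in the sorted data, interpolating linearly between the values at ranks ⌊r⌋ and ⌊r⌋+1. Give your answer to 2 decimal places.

246.50

Sorted: 58, 98, 101, 110, 111, 117, 120, 136, 151, 152, 158, 167, 198, 245, 248, 254, 269, 270, 302.
n = 19.
r = 1 + (75/100)·(19 − 1) = 1 + 13.5 = 14.5.
Rank 14 is 245 and rank 15 is 248.
Interpolate: 245 + 0.5·(248 − 245) = 245 + 0.5·3 = 246.5.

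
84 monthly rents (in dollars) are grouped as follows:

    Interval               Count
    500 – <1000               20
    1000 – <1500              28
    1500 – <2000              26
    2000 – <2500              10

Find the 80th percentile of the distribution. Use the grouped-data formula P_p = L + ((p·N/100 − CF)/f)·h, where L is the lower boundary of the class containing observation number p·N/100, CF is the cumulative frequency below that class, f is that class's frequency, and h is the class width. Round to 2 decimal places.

1869.23

N = 84; target position k = 80/100 · 84 = 67.2.
Cumulative frequencies: 20, 48, 74, 84.
Observation 67.2 falls in the class 1500 – <2000.
L = 1500, CF = 48, f = 26, h = 500.
P80 = 1500 + ((67.2 − 48)/26)·500 = 1500 + 369.231 = 1869.23.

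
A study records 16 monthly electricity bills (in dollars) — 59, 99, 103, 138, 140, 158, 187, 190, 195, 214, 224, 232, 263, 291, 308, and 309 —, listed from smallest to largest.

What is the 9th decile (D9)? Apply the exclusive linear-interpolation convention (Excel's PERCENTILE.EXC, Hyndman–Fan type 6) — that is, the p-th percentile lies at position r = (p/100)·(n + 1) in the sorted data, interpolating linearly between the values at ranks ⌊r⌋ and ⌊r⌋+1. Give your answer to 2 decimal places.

n = 16.
r = (90/100)·(16 + 1) = 15.3.
Rank 15 is 308 and rank 16 is 309.
Interpolate: 308 + 0.3·(309 − 308) = 308 + 0.3·1 = 308.3.

308.30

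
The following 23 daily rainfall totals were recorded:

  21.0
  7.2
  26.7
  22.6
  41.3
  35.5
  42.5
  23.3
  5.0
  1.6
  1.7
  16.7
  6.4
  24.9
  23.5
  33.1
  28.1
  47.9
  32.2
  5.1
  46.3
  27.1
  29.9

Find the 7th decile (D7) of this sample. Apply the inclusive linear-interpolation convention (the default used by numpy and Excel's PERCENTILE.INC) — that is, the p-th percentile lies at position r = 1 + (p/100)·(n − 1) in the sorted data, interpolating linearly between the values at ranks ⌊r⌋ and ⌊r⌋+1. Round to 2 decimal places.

30.82

Sorted: 1.6, 1.7, 5.0, 5.1, 6.4, 7.2, 16.7, 21.0, 22.6, 23.3, 23.5, 24.9, 26.7, 27.1, 28.1, 29.9, 32.2, 33.1, 35.5, 41.3, 42.5, 46.3, 47.9.
n = 23.
r = 1 + (70/100)·(23 − 1) = 1 + 15.4 = 16.4.
Rank 16 is 29.9 and rank 17 is 32.2.
Interpolate: 29.9 + 0.4·(32.2 − 29.9) = 29.9 + 0.4·2.3 = 30.82.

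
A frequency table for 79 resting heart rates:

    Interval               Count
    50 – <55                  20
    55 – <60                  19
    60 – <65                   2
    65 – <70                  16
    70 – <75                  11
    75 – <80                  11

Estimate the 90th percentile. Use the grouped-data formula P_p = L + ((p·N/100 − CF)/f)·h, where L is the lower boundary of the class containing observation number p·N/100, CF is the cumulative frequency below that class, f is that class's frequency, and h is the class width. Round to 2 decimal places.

N = 79; target position k = 90/100 · 79 = 71.1.
Cumulative frequencies: 20, 39, 41, 57, 68, 79.
Observation 71.1 falls in the class 75 – <80.
L = 75, CF = 68, f = 11, h = 5.
P90 = 75 + ((71.1 − 68)/11)·5 = 75 + 1.40909 = 76.4091.

76.41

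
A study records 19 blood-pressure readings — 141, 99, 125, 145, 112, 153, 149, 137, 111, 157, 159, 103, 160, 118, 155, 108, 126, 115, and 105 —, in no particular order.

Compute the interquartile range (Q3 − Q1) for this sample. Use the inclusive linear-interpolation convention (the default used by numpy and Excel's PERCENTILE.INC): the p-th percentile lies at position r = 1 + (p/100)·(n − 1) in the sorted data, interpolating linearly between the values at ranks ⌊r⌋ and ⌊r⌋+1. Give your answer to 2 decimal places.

39.50

Sorted: 99, 103, 105, 108, 111, 112, 115, 118, 125, 126, 137, 141, 145, 149, 153, 155, 157, 159, 160.
n = 19.
P25: r = 5.5; ranks 5–6 are 111, 112; interpolating gives 111.5.
P75: r = 14.5; ranks 14–15 are 149, 153; interpolating gives 151.
Difference: 151 − 111.5 = 39.5.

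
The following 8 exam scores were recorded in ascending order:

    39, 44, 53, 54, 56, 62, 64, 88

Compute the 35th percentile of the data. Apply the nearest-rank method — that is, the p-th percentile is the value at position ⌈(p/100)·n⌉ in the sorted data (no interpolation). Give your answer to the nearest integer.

53

n = 8.
Position = ⌈35/100 · 8⌉ = ⌈2.8⌉ = 3.
The value at rank 3 is 53.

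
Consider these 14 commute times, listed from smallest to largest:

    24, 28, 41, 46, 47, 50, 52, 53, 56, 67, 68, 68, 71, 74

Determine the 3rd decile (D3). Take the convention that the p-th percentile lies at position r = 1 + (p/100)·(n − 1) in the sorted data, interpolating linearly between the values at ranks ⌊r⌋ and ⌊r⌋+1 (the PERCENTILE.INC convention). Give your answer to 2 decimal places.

46.90

n = 14.
r = 1 + (30/100)·(14 − 1) = 1 + 3.9 = 4.9.
Rank 4 is 46 and rank 5 is 47.
Interpolate: 46 + 0.9·(47 − 46) = 46 + 0.9·1 = 46.9.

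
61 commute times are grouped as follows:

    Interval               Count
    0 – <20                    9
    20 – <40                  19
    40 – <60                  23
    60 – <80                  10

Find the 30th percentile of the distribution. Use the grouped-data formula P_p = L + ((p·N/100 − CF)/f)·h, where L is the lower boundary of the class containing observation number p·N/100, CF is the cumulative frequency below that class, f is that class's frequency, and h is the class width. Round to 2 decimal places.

29.79

N = 61; target position k = 30/100 · 61 = 18.3.
Cumulative frequencies: 9, 28, 51, 61.
Observation 18.3 falls in the class 20 – <40.
L = 20, CF = 9, f = 19, h = 20.
P30 = 20 + ((18.3 − 9)/19)·20 = 20 + 9.78947 = 29.7895.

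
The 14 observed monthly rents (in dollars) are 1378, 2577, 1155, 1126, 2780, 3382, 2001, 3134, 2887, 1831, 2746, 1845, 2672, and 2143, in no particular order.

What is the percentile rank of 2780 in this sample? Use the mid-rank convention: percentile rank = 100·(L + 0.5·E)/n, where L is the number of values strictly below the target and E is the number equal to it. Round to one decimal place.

75.0

Sorted: 1126, 1155, 1378, 1831, 1845, 2001, 2143, 2577, 2672, 2746, 2780, 2887, 3134, 3382.
Count below 2780: L = 10; count equal: E = 1; n = 14.
Percentile rank = 100·(10 + 0.5·1)/14 = 100·10.5/14 = 75.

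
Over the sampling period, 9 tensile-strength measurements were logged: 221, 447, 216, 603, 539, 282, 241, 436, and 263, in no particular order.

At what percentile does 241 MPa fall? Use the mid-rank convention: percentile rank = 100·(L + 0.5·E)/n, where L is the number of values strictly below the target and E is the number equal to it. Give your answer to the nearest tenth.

27.8

Sorted: 216, 221, 241, 263, 282, 436, 447, 539, 603.
Count below 241: L = 2; count equal: E = 1; n = 9.
Percentile rank = 100·(2 + 0.5·1)/9 = 100·2.5/9 = 27.78.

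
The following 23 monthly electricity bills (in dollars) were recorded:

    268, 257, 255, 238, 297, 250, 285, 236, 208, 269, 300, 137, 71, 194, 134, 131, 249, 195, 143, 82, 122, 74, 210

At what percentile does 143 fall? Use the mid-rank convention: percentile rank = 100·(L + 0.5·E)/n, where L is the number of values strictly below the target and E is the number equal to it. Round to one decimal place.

32.6

Sorted: 71, 74, 82, 122, 131, 134, 137, 143, 194, 195, 208, 210, 236, 238, 249, 250, 255, 257, 268, 269, 285, 297, 300.
Count below 143: L = 7; count equal: E = 1; n = 23.
Percentile rank = 100·(7 + 0.5·1)/23 = 100·7.5/23 = 32.61.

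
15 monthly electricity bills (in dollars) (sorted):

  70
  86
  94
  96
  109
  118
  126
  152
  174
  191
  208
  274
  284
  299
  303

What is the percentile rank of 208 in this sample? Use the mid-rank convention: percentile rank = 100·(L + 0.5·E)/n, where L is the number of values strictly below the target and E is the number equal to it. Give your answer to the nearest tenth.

Count below 208: L = 10; count equal: E = 1; n = 15.
Percentile rank = 100·(10 + 0.5·1)/15 = 100·10.5/15 = 70.

70.0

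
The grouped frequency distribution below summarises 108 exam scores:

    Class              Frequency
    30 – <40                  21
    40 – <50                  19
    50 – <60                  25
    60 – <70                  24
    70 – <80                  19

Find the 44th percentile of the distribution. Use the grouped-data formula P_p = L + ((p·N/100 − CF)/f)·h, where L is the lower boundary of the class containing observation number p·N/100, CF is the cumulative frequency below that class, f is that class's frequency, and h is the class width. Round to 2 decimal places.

53.01

N = 108; target position k = 44/100 · 108 = 47.52.
Cumulative frequencies: 21, 40, 65, 89, 108.
Observation 47.52 falls in the class 50 – <60.
L = 50, CF = 40, f = 25, h = 10.
P44 = 50 + ((47.52 − 40)/25)·10 = 50 + 3.008 = 53.008.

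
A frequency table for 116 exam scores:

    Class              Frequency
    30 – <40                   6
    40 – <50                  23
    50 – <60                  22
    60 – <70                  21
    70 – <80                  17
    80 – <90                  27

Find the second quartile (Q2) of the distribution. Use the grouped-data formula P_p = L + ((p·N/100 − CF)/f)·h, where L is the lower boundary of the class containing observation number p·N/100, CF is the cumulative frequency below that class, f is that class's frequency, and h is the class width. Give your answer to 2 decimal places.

63.33

N = 116; target position k = 50/100 · 116 = 58.
Cumulative frequencies: 6, 29, 51, 72, 89, 116.
Observation 58 falls in the class 60 – <70.
L = 60, CF = 51, f = 21, h = 10.
P50 = 60 + ((58 − 51)/21)·10 = 60 + 3.33333 = 63.3333.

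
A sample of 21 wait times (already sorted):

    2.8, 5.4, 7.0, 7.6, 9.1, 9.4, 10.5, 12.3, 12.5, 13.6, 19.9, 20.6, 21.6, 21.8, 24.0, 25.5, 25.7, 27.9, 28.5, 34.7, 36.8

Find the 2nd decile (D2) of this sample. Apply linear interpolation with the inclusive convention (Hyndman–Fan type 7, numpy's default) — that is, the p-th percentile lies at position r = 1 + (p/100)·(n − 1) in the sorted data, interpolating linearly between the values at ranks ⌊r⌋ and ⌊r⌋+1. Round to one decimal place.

n = 21.
r = 1 + (20/100)·(21 − 1) = 1 + 4 = 5.
r is an integer, so P20 is the value at rank 5: 9.1.

9.1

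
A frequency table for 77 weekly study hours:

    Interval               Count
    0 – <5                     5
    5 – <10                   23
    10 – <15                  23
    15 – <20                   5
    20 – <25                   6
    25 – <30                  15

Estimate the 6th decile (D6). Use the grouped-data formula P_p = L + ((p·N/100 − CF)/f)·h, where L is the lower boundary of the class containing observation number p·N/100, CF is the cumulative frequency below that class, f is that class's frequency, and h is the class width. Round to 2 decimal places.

N = 77; target position k = 60/100 · 77 = 46.2.
Cumulative frequencies: 5, 28, 51, 56, 62, 77.
Observation 46.2 falls in the class 10 – <15.
L = 10, CF = 28, f = 23, h = 5.
P60 = 10 + ((46.2 − 28)/23)·5 = 10 + 3.95652 = 13.9565.

13.96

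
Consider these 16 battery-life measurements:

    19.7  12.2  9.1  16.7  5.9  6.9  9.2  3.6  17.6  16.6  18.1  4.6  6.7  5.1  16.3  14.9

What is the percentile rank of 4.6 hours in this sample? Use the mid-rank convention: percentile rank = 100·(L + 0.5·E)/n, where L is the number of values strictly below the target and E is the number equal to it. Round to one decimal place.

9.4

Sorted: 3.6, 4.6, 5.1, 5.9, 6.7, 6.9, 9.1, 9.2, 12.2, 14.9, 16.3, 16.6, 16.7, 17.6, 18.1, 19.7.
Count below 4.6: L = 1; count equal: E = 1; n = 16.
Percentile rank = 100·(1 + 0.5·1)/16 = 100·1.5/16 = 9.375.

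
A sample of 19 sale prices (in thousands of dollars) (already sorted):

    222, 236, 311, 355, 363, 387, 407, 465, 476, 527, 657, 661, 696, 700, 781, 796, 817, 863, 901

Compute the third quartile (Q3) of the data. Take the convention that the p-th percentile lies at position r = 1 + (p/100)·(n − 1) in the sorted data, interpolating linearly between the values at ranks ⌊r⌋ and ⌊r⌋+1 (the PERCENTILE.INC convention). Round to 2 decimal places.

740.50

n = 19.
r = 1 + (75/100)·(19 − 1) = 1 + 13.5 = 14.5.
Rank 14 is 700 and rank 15 is 781.
Interpolate: 700 + 0.5·(781 − 700) = 700 + 0.5·81 = 740.5.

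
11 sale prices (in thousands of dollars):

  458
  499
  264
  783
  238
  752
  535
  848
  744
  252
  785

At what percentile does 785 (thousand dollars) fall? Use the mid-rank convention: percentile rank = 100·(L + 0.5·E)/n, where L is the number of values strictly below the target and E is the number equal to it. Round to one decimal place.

86.4

Sorted: 238, 252, 264, 458, 499, 535, 744, 752, 783, 785, 848.
Count below 785: L = 9; count equal: E = 1; n = 11.
Percentile rank = 100·(9 + 0.5·1)/11 = 100·9.5/11 = 86.36.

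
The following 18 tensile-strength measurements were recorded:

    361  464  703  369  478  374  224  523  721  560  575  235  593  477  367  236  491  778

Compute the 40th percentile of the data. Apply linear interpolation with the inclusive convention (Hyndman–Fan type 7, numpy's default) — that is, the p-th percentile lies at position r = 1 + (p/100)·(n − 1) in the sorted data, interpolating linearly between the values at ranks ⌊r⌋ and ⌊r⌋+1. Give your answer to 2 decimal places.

Sorted: 224, 235, 236, 361, 367, 369, 374, 464, 477, 478, 491, 523, 560, 575, 593, 703, 721, 778.
n = 18.
r = 1 + (40/100)·(18 − 1) = 1 + 6.8 = 7.8.
Rank 7 is 374 and rank 8 is 464.
Interpolate: 374 + 0.8·(464 − 374) = 374 + 0.8·90 = 446.

446.00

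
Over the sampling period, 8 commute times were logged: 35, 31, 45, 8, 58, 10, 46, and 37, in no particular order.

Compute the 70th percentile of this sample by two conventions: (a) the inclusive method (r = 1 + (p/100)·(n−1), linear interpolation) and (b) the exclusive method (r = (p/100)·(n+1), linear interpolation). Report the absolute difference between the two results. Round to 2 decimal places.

Sorted: 8, 10, 31, 35, 37, 45, 46, 58.
n = 8.
(a) r = 5.9; between ranks 5 (37) and 6 (45): 44.2.
(b) r = 6.3; between ranks 6 (45) and 7 (46): 45.3.
|44.2 − 45.3| = 1.1.

1.10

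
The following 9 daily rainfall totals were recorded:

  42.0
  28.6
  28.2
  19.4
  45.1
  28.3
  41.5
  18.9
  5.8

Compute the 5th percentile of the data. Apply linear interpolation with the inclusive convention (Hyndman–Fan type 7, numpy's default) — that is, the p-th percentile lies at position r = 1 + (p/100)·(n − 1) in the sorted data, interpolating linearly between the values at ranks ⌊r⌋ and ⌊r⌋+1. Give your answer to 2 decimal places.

Sorted: 5.8, 18.9, 19.4, 28.2, 28.3, 28.6, 41.5, 42.0, 45.1.
n = 9.
r = 1 + (5/100)·(9 − 1) = 1 + 0.4 = 1.4.
Rank 1 is 5.8 and rank 2 is 18.9.
Interpolate: 5.8 + 0.4·(18.9 − 5.8) = 5.8 + 0.4·13.1 = 11.04.

11.04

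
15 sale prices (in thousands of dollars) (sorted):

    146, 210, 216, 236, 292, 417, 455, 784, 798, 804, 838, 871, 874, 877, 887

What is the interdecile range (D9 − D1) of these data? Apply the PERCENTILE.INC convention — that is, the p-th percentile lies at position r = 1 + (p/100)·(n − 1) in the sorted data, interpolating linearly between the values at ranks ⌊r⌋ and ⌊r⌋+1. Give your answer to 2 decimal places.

663.40

n = 15.
P10: r = 2.4; ranks 2–3 are 210, 216; interpolating gives 212.4.
P90: r = 13.6; ranks 13–14 are 874, 877; interpolating gives 875.8.
Difference: 875.8 − 212.4 = 663.4.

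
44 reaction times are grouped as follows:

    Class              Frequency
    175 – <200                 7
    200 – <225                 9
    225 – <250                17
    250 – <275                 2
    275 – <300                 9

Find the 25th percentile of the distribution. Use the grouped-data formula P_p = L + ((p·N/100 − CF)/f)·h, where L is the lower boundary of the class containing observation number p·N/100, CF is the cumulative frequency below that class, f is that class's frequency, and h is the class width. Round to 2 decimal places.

211.11

N = 44; target position k = 25/100 · 44 = 11.
Cumulative frequencies: 7, 16, 33, 35, 44.
Observation 11 falls in the class 200 – <225.
L = 200, CF = 7, f = 9, h = 25.
P25 = 200 + ((11 − 7)/9)·25 = 200 + 11.1111 = 211.111.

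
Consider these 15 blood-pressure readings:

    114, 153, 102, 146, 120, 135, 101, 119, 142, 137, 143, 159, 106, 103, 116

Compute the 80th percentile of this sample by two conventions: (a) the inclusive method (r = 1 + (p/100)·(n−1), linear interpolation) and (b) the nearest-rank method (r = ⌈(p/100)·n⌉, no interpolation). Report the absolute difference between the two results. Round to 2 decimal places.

0.60

Sorted: 101, 102, 103, 106, 114, 116, 119, 120, 135, 137, 142, 143, 146, 153, 159.
n = 15.
(a) r = 12.2; between ranks 12 (143) and 13 (146): 143.6.
(b) the nearest-rank method: rank 12 → 143.
|143.6 − 143| = 0.6.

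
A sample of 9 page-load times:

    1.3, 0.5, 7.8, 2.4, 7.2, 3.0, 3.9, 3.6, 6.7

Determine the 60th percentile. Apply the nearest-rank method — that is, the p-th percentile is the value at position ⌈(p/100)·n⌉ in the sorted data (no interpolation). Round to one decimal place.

3.9

Sorted: 0.5, 1.3, 2.4, 3.0, 3.6, 3.9, 6.7, 7.2, 7.8.
n = 9.
Position = ⌈60/100 · 9⌉ = ⌈5.4⌉ = 6.
The value at rank 6 is 3.9.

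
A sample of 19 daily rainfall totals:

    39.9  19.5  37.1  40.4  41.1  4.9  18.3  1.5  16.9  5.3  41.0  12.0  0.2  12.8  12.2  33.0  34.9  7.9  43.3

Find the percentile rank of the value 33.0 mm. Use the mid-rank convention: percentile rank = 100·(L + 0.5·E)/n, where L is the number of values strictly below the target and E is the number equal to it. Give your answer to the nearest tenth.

60.5

Sorted: 0.2, 1.5, 4.9, 5.3, 7.9, 12.0, 12.2, 12.8, 16.9, 18.3, 19.5, 33.0, 34.9, 37.1, 39.9, 40.4, 41.0, 41.1, 43.3.
Count below 33.0: L = 11; count equal: E = 1; n = 19.
Percentile rank = 100·(11 + 0.5·1)/19 = 100·11.5/19 = 60.53.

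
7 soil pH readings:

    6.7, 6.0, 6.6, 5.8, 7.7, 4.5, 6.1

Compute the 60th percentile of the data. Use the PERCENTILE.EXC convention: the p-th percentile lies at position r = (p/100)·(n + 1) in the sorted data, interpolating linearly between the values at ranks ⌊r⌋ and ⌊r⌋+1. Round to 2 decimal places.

6.50

Sorted: 4.5, 5.8, 6.0, 6.1, 6.6, 6.7, 7.7.
n = 7.
r = (60/100)·(7 + 1) = 4.8.
Rank 4 is 6.1 and rank 5 is 6.6.
Interpolate: 6.1 + 0.8·(6.6 − 6.1) = 6.1 + 0.8·0.5 = 6.5.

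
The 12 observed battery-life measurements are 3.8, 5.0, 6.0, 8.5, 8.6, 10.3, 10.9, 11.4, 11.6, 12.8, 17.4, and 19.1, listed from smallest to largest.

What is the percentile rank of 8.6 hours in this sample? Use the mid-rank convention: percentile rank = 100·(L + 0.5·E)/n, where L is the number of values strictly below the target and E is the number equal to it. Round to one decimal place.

Count below 8.6: L = 4; count equal: E = 1; n = 12.
Percentile rank = 100·(4 + 0.5·1)/12 = 100·4.5/12 = 37.5.

37.5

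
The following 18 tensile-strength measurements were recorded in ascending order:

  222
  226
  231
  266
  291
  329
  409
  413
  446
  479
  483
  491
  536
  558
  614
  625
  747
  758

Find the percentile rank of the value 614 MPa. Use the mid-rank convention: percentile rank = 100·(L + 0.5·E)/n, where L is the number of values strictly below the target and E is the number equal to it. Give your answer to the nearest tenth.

80.6

Count below 614: L = 14; count equal: E = 1; n = 18.
Percentile rank = 100·(14 + 0.5·1)/18 = 100·14.5/18 = 80.56.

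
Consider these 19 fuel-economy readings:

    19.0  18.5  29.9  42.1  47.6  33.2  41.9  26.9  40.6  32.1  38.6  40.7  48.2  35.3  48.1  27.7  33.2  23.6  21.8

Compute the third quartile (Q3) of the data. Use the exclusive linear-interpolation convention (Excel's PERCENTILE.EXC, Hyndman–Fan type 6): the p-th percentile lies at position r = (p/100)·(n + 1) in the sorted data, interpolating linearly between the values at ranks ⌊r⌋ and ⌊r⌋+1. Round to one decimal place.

Sorted: 18.5, 19.0, 21.8, 23.6, 26.9, 27.7, 29.9, 32.1, 33.2, 33.2, 35.3, 38.6, 40.6, 40.7, 41.9, 42.1, 47.6, 48.1, 48.2.
n = 19.
r = (75/100)·(19 + 1) = 15.
r is an integer, so P75 is the value at rank 15: 41.9.

41.9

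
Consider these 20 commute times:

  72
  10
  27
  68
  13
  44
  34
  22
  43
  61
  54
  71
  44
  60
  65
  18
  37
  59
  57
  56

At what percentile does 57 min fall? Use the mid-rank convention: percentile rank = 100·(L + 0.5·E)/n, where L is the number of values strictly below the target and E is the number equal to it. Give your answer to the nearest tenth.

62.5

Sorted: 10, 13, 18, 22, 27, 34, 37, 43, 44, 44, 54, 56, 57, 59, 60, 61, 65, 68, 71, 72.
Count below 57: L = 12; count equal: E = 1; n = 20.
Percentile rank = 100·(12 + 0.5·1)/20 = 100·12.5/20 = 62.5.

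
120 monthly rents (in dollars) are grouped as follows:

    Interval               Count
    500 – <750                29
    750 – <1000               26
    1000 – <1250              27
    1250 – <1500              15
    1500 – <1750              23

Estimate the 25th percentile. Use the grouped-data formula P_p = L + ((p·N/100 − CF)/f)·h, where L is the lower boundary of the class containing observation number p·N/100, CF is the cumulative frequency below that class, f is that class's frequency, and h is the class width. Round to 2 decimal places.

759.62

N = 120; target position k = 25/100 · 120 = 30.
Cumulative frequencies: 29, 55, 82, 97, 120.
Observation 30 falls in the class 750 – <1000.
L = 750, CF = 29, f = 26, h = 250.
P25 = 750 + ((30 − 29)/26)·250 = 750 + 9.61538 = 759.615.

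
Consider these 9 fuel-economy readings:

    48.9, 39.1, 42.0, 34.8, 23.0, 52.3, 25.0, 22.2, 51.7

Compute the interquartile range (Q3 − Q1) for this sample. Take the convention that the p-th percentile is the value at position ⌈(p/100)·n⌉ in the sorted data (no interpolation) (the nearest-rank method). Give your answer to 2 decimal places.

23.90

Sorted: 22.2, 23.0, 25.0, 34.8, 39.1, 42.0, 48.9, 51.7, 52.3.
n = 9.
P25: rank ⌈25/100·9⌉ = 3 → 25.
P75: rank ⌈75/100·9⌉ = 7 → 48.9.
Difference: 48.9 − 25 = 23.9.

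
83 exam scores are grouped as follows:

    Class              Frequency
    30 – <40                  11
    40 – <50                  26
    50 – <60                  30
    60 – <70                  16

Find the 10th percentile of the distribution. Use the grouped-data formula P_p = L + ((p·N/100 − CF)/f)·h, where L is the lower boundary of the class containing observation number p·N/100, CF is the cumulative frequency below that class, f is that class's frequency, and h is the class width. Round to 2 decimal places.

N = 83; target position k = 10/100 · 83 = 8.3.
Cumulative frequencies: 11, 37, 67, 83.
Observation 8.3 falls in the class 30 – <40.
L = 30, CF = 0, f = 11, h = 10.
P10 = 30 + ((8.3 − 0)/11)·10 = 30 + 7.54545 = 37.5455.

37.55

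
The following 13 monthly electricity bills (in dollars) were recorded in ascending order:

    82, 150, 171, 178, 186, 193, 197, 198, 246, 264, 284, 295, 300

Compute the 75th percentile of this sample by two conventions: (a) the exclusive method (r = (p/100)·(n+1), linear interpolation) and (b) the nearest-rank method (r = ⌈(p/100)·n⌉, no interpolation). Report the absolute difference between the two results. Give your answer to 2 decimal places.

n = 13.
(a) r = 10.5; between ranks 10 (264) and 11 (284): 274.
(b) the nearest-rank method: rank 10 → 264.
|274 − 264| = 10.

10.00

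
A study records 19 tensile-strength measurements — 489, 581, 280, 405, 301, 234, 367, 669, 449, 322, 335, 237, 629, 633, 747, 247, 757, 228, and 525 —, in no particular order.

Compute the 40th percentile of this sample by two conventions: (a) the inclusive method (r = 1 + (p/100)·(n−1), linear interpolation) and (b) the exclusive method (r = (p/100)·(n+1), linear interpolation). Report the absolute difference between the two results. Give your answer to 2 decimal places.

Sorted: 228, 234, 237, 247, 280, 301, 322, 335, 367, 405, 449, 489, 525, 581, 629, 633, 669, 747, 757.
n = 19.
(a) r = 8.2; between ranks 8 (335) and 9 (367): 341.4.
(b) r = 8 → value at rank 8 = 335.
|341.4 − 335| = 6.4.

6.40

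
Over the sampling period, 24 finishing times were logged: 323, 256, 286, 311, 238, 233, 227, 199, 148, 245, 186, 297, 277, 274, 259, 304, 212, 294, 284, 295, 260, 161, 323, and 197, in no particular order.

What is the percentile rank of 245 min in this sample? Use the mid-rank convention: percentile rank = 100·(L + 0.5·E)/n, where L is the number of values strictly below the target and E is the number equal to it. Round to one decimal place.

39.6

Sorted: 148, 161, 186, 197, 199, 212, 227, 233, 238, 245, 256, 259, 260, 274, 277, 284, 286, 294, 295, 297, 304, 311, 323, 323.
Count below 245: L = 9; count equal: E = 1; n = 24.
Percentile rank = 100·(9 + 0.5·1)/24 = 100·9.5/24 = 39.58.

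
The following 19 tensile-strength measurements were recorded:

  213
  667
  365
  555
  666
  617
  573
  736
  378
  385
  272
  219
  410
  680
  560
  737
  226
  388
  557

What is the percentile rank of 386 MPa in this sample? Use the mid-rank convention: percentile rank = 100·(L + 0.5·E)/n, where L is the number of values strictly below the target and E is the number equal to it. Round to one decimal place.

Sorted: 213, 219, 226, 272, 365, 378, 385, 388, 410, 555, 557, 560, 573, 617, 666, 667, 680, 736, 737.
Count below 386: L = 7; count equal: E = 0; n = 19.
Percentile rank = 100·(7 + 0.5·0)/19 = 100·7/19 = 36.84.

36.8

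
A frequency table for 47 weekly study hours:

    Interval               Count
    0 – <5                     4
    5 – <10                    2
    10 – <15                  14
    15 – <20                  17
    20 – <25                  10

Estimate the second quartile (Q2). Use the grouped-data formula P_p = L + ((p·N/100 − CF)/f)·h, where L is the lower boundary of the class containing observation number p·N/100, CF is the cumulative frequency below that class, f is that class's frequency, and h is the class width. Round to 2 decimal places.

16.03

N = 47; target position k = 50/100 · 47 = 23.5.
Cumulative frequencies: 4, 6, 20, 37, 47.
Observation 23.5 falls in the class 15 – <20.
L = 15, CF = 20, f = 17, h = 5.
P50 = 15 + ((23.5 − 20)/17)·5 = 15 + 1.02941 = 16.0294.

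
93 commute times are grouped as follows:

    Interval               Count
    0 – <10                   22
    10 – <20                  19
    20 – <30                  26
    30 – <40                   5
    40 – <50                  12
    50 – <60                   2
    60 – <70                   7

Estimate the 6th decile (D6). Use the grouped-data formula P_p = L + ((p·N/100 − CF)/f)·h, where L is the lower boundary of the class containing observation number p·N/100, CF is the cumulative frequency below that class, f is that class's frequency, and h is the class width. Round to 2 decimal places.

N = 93; target position k = 60/100 · 93 = 55.8.
Cumulative frequencies: 22, 41, 67, 72, 84, 86, 93.
Observation 55.8 falls in the class 20 – <30.
L = 20, CF = 41, f = 26, h = 10.
P60 = 20 + ((55.8 − 41)/26)·10 = 20 + 5.69231 = 25.6923.

25.69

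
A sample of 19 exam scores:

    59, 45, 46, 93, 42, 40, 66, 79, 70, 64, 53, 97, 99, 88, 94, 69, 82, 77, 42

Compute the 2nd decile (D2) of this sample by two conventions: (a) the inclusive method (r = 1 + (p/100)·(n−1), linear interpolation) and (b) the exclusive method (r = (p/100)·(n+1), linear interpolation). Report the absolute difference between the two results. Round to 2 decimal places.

0.60

Sorted: 40, 42, 42, 45, 46, 53, 59, 64, 66, 69, 70, 77, 79, 82, 88, 93, 94, 97, 99.
n = 19.
(a) r = 4.6; between ranks 4 (45) and 5 (46): 45.6.
(b) r = 4 → value at rank 4 = 45.
|45.6 − 45| = 0.6.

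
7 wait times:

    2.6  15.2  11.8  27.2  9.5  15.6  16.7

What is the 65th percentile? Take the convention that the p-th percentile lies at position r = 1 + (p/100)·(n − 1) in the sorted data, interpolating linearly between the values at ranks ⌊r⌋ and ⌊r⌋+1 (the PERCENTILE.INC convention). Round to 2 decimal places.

Sorted: 2.6, 9.5, 11.8, 15.2, 15.6, 16.7, 27.2.
n = 7.
r = 1 + (65/100)·(7 − 1) = 1 + 3.9 = 4.9.
Rank 4 is 15.2 and rank 5 is 15.6.
Interpolate: 15.2 + 0.9·(15.6 − 15.2) = 15.2 + 0.9·0.4 = 15.56.

15.56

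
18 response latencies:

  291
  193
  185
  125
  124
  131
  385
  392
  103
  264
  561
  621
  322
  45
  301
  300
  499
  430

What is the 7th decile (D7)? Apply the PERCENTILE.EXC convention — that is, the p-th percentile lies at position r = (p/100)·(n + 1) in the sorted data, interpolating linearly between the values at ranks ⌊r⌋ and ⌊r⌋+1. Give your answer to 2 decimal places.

387.10

Sorted: 45, 103, 124, 125, 131, 185, 193, 264, 291, 300, 301, 322, 385, 392, 430, 499, 561, 621.
n = 18.
r = (70/100)·(18 + 1) = 13.3.
Rank 13 is 385 and rank 14 is 392.
Interpolate: 385 + 0.3·(392 − 385) = 385 + 0.3·7 = 387.1.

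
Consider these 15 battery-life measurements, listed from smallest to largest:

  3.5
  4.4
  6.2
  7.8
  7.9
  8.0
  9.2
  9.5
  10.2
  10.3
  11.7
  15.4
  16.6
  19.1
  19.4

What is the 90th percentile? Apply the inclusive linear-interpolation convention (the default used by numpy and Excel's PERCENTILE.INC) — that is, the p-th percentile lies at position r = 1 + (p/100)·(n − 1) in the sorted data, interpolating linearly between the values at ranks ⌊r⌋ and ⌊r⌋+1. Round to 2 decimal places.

18.10

n = 15.
r = 1 + (90/100)·(15 − 1) = 1 + 12.6 = 13.6.
Rank 13 is 16.6 and rank 14 is 19.1.
Interpolate: 16.6 + 0.6·(19.1 − 16.6) = 16.6 + 0.6·2.5 = 18.1.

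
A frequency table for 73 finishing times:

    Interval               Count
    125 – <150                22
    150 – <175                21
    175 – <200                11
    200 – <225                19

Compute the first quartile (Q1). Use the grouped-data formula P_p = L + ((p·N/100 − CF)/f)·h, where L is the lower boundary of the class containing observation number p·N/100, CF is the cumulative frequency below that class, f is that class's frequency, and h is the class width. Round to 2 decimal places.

145.74

N = 73; target position k = 25/100 · 73 = 18.25.
Cumulative frequencies: 22, 43, 54, 73.
Observation 18.25 falls in the class 125 – <150.
L = 125, CF = 0, f = 22, h = 25.
P25 = 125 + ((18.25 − 0)/22)·25 = 125 + 20.7386 = 145.739.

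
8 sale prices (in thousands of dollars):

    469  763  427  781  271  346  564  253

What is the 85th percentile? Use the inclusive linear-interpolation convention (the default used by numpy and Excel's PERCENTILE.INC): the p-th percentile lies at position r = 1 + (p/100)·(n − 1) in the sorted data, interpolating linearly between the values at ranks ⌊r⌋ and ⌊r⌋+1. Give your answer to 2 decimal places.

753.05

Sorted: 253, 271, 346, 427, 469, 564, 763, 781.
n = 8.
r = 1 + (85/100)·(8 − 1) = 1 + 5.95 = 6.95.
Rank 6 is 564 and rank 7 is 763.
Interpolate: 564 + 0.95·(763 − 564) = 564 + 0.95·199 = 753.05.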